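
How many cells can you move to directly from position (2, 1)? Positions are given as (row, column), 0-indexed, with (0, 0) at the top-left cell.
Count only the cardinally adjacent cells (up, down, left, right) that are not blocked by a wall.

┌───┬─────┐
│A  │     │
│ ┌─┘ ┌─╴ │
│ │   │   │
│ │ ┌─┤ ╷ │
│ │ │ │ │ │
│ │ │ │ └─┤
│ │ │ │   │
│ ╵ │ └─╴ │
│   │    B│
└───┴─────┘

Checking passable neighbors of (2, 1):
Neighbors: (1, 1), (3, 1)
Count: 2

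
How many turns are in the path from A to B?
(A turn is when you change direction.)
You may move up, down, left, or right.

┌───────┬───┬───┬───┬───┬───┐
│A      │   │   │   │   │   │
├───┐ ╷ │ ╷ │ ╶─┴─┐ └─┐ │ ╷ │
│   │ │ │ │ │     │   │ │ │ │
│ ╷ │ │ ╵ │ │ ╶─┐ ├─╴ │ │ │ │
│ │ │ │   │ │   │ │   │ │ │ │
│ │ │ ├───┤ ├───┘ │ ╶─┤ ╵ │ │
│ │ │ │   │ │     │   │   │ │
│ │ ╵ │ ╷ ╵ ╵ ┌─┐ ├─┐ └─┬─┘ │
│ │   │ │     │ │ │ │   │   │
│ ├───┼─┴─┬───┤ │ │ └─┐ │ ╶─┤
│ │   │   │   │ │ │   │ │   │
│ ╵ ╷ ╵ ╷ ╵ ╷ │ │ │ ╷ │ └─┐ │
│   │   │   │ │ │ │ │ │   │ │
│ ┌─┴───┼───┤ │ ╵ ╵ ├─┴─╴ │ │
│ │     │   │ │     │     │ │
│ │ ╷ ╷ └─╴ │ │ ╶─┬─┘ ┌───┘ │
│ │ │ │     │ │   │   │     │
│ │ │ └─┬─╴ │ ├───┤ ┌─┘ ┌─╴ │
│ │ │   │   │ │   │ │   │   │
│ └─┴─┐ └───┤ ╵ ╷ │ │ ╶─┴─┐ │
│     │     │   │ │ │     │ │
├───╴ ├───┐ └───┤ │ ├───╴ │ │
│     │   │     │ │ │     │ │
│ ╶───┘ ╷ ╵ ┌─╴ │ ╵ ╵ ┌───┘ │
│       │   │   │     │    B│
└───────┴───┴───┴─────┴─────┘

Directions: right, right, down, down, down, down, left, up, up, up, left, down, down, down, down, down, right, up, right, down, right, up, right, down, right, up, right, down, down, down, down, down, right, up, right, down, down, down, right, right, up, right, right, up, left, left, up, right, up, right, right, down, down, down, down
Number of turns: 31

Solution:

┌───────┬───┬───┬───┬───┬───┐
│A → ↓  │   │   │   │   │   │
├───┐ ╷ │ ╷ │ ╶─┴─┐ └─┐ │ ╷ │
│↓ ↰│↓│ │ │ │     │   │ │ │ │
│ ╷ │ │ ╵ │ │ ╶─┐ ├─╴ │ │ │ │
│↓│↑│↓│   │ │   │ │   │ │ │ │
│ │ │ ├───┤ ├───┘ │ ╶─┤ ╵ │ │
│↓│↑│↓│   │ │     │   │   │ │
│ │ ╵ │ ╷ ╵ ╵ ┌─┐ ├─┐ └─┬─┘ │
│↓│↑ ↲│ │     │ │ │ │   │   │
│ ├───┼─┴─┬───┤ │ │ └─┐ │ ╶─┤
│↓│↱ ↓│↱ ↓│↱ ↓│ │ │   │ │   │
│ ╵ ╷ ╵ ╷ ╵ ╷ │ │ │ ╷ │ └─┐ │
│↳ ↑│↳ ↑│↳ ↑│↓│ │ │ │ │   │ │
│ ┌─┴───┼───┤ │ ╵ ╵ ├─┴─╴ │ │
│ │     │   │↓│     │     │ │
│ │ ╷ ╷ └─╴ │ │ ╶─┬─┘ ┌───┘ │
│ │ │ │     │↓│   │   │↱ → ↓│
│ │ │ └─┬─╴ │ ├───┤ ┌─┘ ┌─╴ │
│ │ │   │   │↓│↱ ↓│ │↱ ↑│  ↓│
│ └─┴─┐ └───┤ ╵ ╷ │ │ ╶─┴─┐ │
│     │     │↳ ↑│↓│ │↑ ← ↰│↓│
├───╴ ├───┐ └───┤ │ ├───╴ │ │
│     │   │     │↓│ │↱ → ↑│↓│
│ ╶───┘ ╷ ╵ ┌─╴ │ ╵ ╵ ┌───┘ │
│       │   │   │↳ → ↑│    B│
└───────┴───┴───┴─────┴─────┘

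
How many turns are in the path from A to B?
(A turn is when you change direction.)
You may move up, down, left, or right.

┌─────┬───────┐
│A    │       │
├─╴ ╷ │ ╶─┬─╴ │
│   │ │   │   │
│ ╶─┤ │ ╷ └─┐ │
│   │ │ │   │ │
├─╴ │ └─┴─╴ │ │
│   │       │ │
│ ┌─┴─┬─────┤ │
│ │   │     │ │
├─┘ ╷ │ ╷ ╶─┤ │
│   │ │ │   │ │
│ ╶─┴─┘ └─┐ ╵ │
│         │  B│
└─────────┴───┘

Directions: right, right, down, down, down, right, right, right, up, left, up, left, up, right, right, right, down, down, down, down, down, down
Number of turns: 9

Solution:

┌─────┬───────┐
│A → ↓│↱ → → ↓│
├─╴ ╷ │ ╶─┬─╴ │
│   │↓│↑ ↰│  ↓│
│ ╶─┤ │ ╷ └─┐ │
│   │↓│ │↑ ↰│↓│
├─╴ │ └─┴─╴ │ │
│   │↳ → → ↑│↓│
│ ┌─┴─┬─────┤ │
│ │   │     │↓│
├─┘ ╷ │ ╷ ╶─┤ │
│   │ │ │   │↓│
│ ╶─┴─┘ └─┐ ╵ │
│         │  B│
└─────────┴───┘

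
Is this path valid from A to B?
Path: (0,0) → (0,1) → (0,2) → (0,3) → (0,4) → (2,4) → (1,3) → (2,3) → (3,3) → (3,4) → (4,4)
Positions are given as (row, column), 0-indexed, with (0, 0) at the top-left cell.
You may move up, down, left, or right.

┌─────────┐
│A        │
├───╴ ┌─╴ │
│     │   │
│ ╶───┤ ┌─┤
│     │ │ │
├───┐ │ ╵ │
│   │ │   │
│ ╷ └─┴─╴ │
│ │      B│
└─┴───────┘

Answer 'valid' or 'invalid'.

Checking path validity:
Result: Invalid move at step 5: cannot move from (0, 4) to (2, 4).

invalid

Correct solution:

┌─────────┐
│A → → → ↓│
├───╴ ┌─╴ │
│     │↓ ↲│
│ ╶───┤ ┌─┤
│     │↓│ │
├───┐ │ ╵ │
│   │ │↳ ↓│
│ ╷ └─┴─╴ │
│ │      B│
└─┴───────┘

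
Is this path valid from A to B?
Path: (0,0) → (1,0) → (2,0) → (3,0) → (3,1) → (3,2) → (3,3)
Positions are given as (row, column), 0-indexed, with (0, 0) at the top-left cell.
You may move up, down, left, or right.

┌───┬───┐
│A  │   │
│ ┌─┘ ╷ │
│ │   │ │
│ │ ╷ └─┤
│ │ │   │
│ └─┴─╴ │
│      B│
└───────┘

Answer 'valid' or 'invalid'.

Checking path validity:
Result: All consecutive moves are passable.

valid

Correct solution:

┌───┬───┐
│A  │   │
│ ┌─┘ ╷ │
│↓│   │ │
│ │ ╷ └─┤
│↓│ │   │
│ └─┴─╴ │
│↳ → → B│
└───────┘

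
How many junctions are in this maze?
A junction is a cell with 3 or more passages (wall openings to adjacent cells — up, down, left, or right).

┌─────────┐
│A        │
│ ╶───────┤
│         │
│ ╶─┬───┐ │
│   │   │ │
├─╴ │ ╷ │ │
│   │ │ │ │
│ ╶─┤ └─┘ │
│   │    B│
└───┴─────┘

Checking each cell for number of passages:

Junctions found (3+ passages):
  (1, 0): 3 passages
Total junctions: 1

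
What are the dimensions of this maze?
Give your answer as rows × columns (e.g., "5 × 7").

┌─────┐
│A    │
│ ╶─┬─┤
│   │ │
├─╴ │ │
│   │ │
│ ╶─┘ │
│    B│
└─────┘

Counting the maze dimensions:
Rows (vertical): 4
Columns (horizontal): 3
Dimensions: 4 × 3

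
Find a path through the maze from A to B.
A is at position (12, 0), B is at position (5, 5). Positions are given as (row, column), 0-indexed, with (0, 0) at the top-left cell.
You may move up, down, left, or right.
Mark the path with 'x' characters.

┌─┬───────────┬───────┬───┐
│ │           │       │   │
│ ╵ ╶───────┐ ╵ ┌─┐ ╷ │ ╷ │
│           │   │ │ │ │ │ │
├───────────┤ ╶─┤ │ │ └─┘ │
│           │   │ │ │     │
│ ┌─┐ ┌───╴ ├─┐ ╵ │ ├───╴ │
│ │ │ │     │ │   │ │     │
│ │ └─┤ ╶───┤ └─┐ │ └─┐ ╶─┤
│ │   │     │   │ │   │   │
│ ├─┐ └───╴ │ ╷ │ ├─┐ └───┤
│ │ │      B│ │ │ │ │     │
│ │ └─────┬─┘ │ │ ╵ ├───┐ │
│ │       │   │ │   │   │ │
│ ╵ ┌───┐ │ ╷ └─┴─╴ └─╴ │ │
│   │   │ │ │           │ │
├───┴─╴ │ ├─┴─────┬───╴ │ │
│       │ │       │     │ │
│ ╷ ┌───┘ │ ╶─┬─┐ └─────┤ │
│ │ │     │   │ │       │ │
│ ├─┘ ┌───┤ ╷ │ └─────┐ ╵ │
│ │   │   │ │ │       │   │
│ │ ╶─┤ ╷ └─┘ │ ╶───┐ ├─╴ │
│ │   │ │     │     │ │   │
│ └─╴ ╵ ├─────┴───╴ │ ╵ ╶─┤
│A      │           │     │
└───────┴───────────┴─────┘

Finding the shortest path from (12, 0) to (5, 5):
Path length: 34 steps
Directions: right → right → up → left → up → right → up → right → right → up → up → up → left → left → left → down → left → up → up → up → up → up → right → right → right → right → right → down → left → left → down → right → right → down

Solution:

┌─┬───────────┬───────┬───┐
│ │           │       │   │
│ ╵ ╶───────┐ ╵ ┌─┐ ╷ │ ╷ │
│           │   │ │ │ │ │ │
├───────────┤ ╶─┤ │ │ └─┘ │
│x x x x x x│   │ │ │     │
│ ┌─┐ ┌───╴ ├─┐ ╵ │ ├───╴ │
│x│ │ │x x x│ │   │ │     │
│ │ └─┤ ╶───┤ └─┐ │ └─┐ ╶─┤
│x│   │x x x│   │ │   │   │
│ ├─┐ └───╴ │ ╷ │ ├─┐ └───┤
│x│ │      B│ │ │ │ │     │
│ │ └─────┬─┘ │ │ ╵ ├───┐ │
│x│x x x x│   │ │   │   │ │
│ ╵ ┌───┐ │ ╷ └─┴─╴ └─╴ │ │
│x x│   │x│ │           │ │
├───┴─╴ │ ├─┴─────┬───╴ │ │
│       │x│       │     │ │
│ ╷ ┌───┘ │ ╶─┬─┐ └─────┤ │
│ │ │x x x│   │ │       │ │
│ ├─┘ ┌───┤ ╷ │ └─────┐ ╵ │
│ │x x│   │ │ │       │   │
│ │ ╶─┤ ╷ └─┘ │ ╶───┐ ├─╴ │
│ │x x│ │     │     │ │   │
│ └─╴ ╵ ├─────┴───╴ │ ╵ ╶─┤
│A x x  │           │     │
└───────┴───────────┴─────┘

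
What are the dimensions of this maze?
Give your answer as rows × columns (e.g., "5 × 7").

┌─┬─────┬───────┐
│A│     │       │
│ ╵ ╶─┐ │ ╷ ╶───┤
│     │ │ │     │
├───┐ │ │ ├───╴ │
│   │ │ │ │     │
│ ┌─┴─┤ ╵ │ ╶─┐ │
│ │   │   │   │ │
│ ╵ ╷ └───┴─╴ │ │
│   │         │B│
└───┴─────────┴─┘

Counting the maze dimensions:
Rows (vertical): 5
Columns (horizontal): 8
Dimensions: 5 × 8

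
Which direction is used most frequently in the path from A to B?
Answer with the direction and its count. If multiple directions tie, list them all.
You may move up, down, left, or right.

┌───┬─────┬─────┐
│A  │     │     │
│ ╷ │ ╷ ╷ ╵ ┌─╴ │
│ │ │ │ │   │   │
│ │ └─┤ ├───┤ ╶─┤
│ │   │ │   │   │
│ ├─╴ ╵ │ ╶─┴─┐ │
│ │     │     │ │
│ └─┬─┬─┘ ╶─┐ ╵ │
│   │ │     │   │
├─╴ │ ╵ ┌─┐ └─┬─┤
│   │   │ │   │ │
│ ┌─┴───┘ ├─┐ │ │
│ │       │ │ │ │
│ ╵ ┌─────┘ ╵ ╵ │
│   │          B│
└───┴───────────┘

Directions: right, down, down, right, down, right, up, up, up, right, down, right, up, right, right, down, left, down, right, down, down, left, up, left, left, down, right, down, right, down, down, right
Counts: {'right': 11, 'down': 12, 'up': 5, 'left': 4}
Most common: down (12 times)

Solution:

┌───┬─────┬─────┐
│A ↓│  ↱ ↓│↱ → ↓│
│ ╷ │ ╷ ╷ ╵ ┌─╴ │
│ │↓│ │↑│↳ ↑│↓ ↲│
│ │ └─┤ ├───┤ ╶─┤
│ │↳ ↓│↑│   │↳ ↓│
│ ├─╴ ╵ │ ╶─┴─┐ │
│ │  ↳ ↑│↓ ← ↰│↓│
│ └─┬─┬─┘ ╶─┐ ╵ │
│   │ │  ↳ ↓│↑ ↲│
├─╴ │ ╵ ┌─┐ └─┬─┤
│   │   │ │↳ ↓│ │
│ ┌─┴───┘ ├─┐ │ │
│ │       │ │↓│ │
│ ╵ ┌─────┘ ╵ ╵ │
│   │        ↳ B│
└───┴───────────┘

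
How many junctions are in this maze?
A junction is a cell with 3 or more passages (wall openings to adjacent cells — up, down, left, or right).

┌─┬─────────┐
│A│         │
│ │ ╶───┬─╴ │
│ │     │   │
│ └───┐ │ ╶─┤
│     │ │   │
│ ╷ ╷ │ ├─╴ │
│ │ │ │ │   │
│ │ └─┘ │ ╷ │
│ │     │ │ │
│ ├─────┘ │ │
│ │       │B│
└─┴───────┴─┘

Checking each cell for number of passages:

Junctions found (3+ passages):
  (2, 0): 3 passages
  (2, 1): 3 passages
  (3, 5): 3 passages
Total junctions: 3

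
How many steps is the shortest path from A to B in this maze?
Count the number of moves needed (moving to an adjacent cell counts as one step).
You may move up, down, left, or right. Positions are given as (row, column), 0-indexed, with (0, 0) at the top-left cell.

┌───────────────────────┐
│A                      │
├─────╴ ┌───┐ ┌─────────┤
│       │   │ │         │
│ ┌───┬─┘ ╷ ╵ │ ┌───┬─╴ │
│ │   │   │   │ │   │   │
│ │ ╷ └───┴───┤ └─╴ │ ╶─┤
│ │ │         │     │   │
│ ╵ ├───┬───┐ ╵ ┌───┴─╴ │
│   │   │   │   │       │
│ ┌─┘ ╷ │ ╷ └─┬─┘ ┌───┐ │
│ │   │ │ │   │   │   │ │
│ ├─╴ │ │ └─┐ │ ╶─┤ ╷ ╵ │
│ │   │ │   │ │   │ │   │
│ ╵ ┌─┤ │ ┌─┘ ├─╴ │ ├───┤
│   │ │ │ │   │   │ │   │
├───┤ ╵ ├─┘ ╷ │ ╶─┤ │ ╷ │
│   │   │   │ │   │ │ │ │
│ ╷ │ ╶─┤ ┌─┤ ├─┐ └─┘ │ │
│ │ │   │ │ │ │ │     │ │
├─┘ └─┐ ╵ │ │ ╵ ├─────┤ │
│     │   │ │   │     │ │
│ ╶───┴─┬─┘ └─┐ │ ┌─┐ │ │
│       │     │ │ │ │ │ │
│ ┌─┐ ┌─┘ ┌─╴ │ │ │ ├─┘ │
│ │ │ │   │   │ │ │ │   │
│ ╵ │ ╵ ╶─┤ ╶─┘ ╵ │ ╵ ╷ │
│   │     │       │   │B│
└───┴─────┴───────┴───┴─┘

Using BFS to find shortest path:
Start: (0, 0), End: (13, 11)
Path found:
(0,0) → (0,1) → (0,2) → (0,3) → (1,3) → (1,2) → (1,1) → (1,0) → (2,0) → (3,0) → (4,0) → (4,1) → (3,1) → (2,1) → (2,2) → (3,2) → (3,3) → (3,4) → (3,5) → (3,6) → (4,6) → (4,7) → (3,7) → (2,7) → (1,7) → (1,8) → (1,9) → (1,10) → (1,11) → (2,11) → (2,10) → (3,10) → (3,11) → (4,11) → (4,10) → (4,9) → (4,8) → (5,8) → (5,7) → (6,7) → (6,8) → (7,8) → (7,7) → (8,7) → (8,8) → (9,8) → (9,9) → (9,10) → (8,10) → (7,10) → (7,11) → (8,11) → (9,11) → (10,11) → (11,11) → (12,11) → (13,11)
Number of steps: 56

Solution:

┌───────────────────────┐
│A → → ↓                │
├─────╴ ┌───┐ ┌─────────┤
│↓ ← ← ↲│   │ │↱ → → → ↓│
│ ┌───┬─┘ ╷ ╵ │ ┌───┬─╴ │
│↓│↱ ↓│   │   │↑│   │↓ ↲│
│ │ ╷ └───┴───┤ └─╴ │ ╶─┤
│↓│↑│↳ → → → ↓│↑    │↳ ↓│
│ ╵ ├───┬───┐ ╵ ┌───┴─╴ │
│↳ ↑│   │   │↳ ↑│↓ ← ← ↲│
│ ┌─┘ ╷ │ ╷ └─┬─┘ ┌───┐ │
│ │   │ │ │   │↓ ↲│   │ │
│ ├─╴ │ │ └─┐ │ ╶─┤ ╷ ╵ │
│ │   │ │   │ │↳ ↓│ │   │
│ ╵ ┌─┤ │ ┌─┘ ├─╴ │ ├───┤
│   │ │ │ │   │↓ ↲│ │↱ ↓│
├───┤ ╵ ├─┘ ╷ │ ╶─┤ │ ╷ │
│   │   │   │ │↳ ↓│ │↑│↓│
│ ╷ │ ╶─┤ ┌─┤ ├─┐ └─┘ │ │
│ │ │   │ │ │ │ │↳ → ↑│↓│
├─┘ └─┐ ╵ │ │ ╵ ├─────┤ │
│     │   │ │   │     │↓│
│ ╶───┴─┬─┘ └─┐ │ ┌─┐ │ │
│       │     │ │ │ │ │↓│
│ ┌─┐ ┌─┘ ┌─╴ │ │ │ ├─┘ │
│ │ │ │   │   │ │ │ │  ↓│
│ ╵ │ ╵ ╶─┤ ╶─┘ ╵ │ ╵ ╷ │
│   │     │       │   │B│
└───┴─────┴───────┴───┴─┘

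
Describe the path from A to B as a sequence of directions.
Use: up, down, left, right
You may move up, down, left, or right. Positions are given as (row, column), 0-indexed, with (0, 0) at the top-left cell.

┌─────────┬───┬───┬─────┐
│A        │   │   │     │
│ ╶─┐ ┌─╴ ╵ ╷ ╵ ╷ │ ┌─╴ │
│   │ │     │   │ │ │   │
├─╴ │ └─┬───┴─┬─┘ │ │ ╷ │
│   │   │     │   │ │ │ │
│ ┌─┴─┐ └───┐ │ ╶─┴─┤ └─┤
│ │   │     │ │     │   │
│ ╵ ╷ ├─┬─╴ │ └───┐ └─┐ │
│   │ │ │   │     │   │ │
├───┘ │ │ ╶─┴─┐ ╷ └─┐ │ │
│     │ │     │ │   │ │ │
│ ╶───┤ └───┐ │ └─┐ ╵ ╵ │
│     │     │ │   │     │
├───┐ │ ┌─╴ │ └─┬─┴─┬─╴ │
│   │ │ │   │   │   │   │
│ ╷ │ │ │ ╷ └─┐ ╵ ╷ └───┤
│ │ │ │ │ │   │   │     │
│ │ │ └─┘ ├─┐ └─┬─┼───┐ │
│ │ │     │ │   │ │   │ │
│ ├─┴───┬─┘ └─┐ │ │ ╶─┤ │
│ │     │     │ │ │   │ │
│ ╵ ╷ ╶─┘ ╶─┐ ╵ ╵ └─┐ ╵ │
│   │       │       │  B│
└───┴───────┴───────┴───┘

Finding the path and converting it to directions:
Path through cells: (0,0) → (0,1) → (0,2) → (1,2) → (2,2) → (2,3) → (3,3) → (3,4) → (3,5) → (4,5) → (4,4) → (5,4) → (5,5) → (5,6) → (6,6) → (7,6) → (7,7) → (8,7) → (8,8) → (7,8) → (7,9) → (8,9) → (8,10) → (8,11) → (9,11) → (10,11) → (11,11)
Directions: right, right, down, down, right, down, right, right, down, left, down, right, right, down, down, right, down, right, up, right, down, right, right, down, down, down

Solution:

┌─────────┬───┬───┬─────┐
│A → ↓    │   │   │     │
│ ╶─┐ ┌─╴ ╵ ╷ ╵ ╷ │ ┌─╴ │
│   │↓│     │   │ │ │   │
├─╴ │ └─┬───┴─┬─┘ │ │ ╷ │
│   │↳ ↓│     │   │ │ │ │
│ ┌─┴─┐ └───┐ │ ╶─┴─┤ └─┤
│ │   │↳ → ↓│ │     │   │
│ ╵ ╷ ├─┬─╴ │ └───┐ └─┐ │
│   │ │ │↓ ↲│     │   │ │
├───┘ │ │ ╶─┴─┐ ╷ └─┐ │ │
│     │ │↳ → ↓│ │   │ │ │
│ ╶───┤ └───┐ │ └─┐ ╵ ╵ │
│     │     │↓│   │     │
├───┐ │ ┌─╴ │ └─┬─┴─┬─╴ │
│   │ │ │   │↳ ↓│↱ ↓│   │
│ ╷ │ │ │ ╷ └─┐ ╵ ╷ └───┤
│ │ │ │ │ │   │↳ ↑│↳ → ↓│
│ │ │ └─┘ ├─┐ └─┬─┼───┐ │
│ │ │     │ │   │ │   │↓│
│ ├─┴───┬─┘ └─┐ │ │ ╶─┤ │
│ │     │     │ │ │   │↓│
│ ╵ ╷ ╶─┘ ╶─┐ ╵ ╵ └─┐ ╵ │
│   │       │       │  B│
└───┴───────┴───────┴───┘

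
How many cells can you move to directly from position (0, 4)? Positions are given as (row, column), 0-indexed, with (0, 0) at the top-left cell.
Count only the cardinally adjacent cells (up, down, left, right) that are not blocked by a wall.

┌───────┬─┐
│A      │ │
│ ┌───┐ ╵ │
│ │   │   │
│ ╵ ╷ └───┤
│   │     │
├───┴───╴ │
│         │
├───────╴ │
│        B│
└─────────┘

Checking passable neighbors of (0, 4):
Neighbors: (1, 4)
Count: 1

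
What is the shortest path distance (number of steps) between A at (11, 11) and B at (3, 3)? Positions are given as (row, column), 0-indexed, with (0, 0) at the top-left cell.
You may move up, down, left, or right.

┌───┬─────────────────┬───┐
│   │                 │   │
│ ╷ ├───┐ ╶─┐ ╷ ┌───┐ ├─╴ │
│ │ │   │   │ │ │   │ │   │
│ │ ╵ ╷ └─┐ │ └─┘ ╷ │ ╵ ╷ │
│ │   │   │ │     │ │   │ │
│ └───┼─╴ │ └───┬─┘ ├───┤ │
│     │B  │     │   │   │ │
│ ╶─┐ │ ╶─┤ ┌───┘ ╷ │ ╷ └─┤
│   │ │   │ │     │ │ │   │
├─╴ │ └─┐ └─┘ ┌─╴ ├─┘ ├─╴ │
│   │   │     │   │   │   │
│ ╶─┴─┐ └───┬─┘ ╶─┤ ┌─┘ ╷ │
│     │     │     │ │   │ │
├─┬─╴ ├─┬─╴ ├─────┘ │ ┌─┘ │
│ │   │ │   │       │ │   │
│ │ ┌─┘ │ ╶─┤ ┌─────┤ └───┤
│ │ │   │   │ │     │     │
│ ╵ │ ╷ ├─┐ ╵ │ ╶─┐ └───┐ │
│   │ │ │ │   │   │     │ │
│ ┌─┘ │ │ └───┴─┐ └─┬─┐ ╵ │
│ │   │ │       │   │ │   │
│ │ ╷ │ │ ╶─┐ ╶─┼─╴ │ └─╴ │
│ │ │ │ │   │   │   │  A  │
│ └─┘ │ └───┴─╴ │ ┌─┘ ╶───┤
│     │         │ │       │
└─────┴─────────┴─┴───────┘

Finding path from (11, 11) to (3, 3):
Path: (11,11) → (11,12) → (10,12) → (9,12) → (8,12) → (8,11) → (8,10) → (7,10) → (6,10) → (6,11) → (5,11) → (5,12) → (4,12) → (4,11) → (3,11) → (3,10) → (4,10) → (5,10) → (5,9) → (6,9) → (7,9) → (7,8) → (7,7) → (7,6) → (8,6) → (9,6) → (9,5) → (8,5) → (8,4) → (7,4) → (7,5) → (6,5) → (6,4) → (6,3) → (5,3) → (5,2) → (4,2) → (3,2) → (3,1) → (3,0) → (2,0) → (1,0) → (0,0) → (0,1) → (1,1) → (2,1) → (2,2) → (1,2) → (1,3) → (2,3) → (2,4) → (3,4) → (3,3)
Distance: 52 steps

Solution:

┌───┬─────────────────┬───┐
│↱ ↓│                 │   │
│ ╷ ├───┐ ╶─┐ ╷ ┌───┐ ├─╴ │
│↑│↓│↱ ↓│   │ │ │   │ │   │
│ │ ╵ ╷ └─┐ │ └─┘ ╷ │ ╵ ╷ │
│↑│↳ ↑│↳ ↓│ │     │ │   │ │
│ └───┼─╴ │ └───┬─┘ ├───┤ │
│↑ ← ↰│B ↲│     │   │↓ ↰│ │
│ ╶─┐ │ ╶─┤ ┌───┘ ╷ │ ╷ └─┤
│   │↑│   │ │     │ │↓│↑ ↰│
├─╴ │ └─┐ └─┘ ┌─╴ ├─┘ ├─╴ │
│   │↑ ↰│     │   │↓ ↲│↱ ↑│
│ ╶─┴─┐ └───┬─┘ ╶─┤ ┌─┘ ╷ │
│     │↑ ← ↰│     │↓│↱ ↑│ │
├─┬─╴ ├─┬─╴ ├─────┘ │ ┌─┘ │
│ │   │ │↱ ↑│↓ ← ← ↲│↑│   │
│ │ ┌─┘ │ ╶─┤ ┌─────┤ └───┤
│ │ │   │↑ ↰│↓│     │↑ ← ↰│
│ ╵ │ ╷ ├─┐ ╵ │ ╶─┐ └───┐ │
│   │ │ │ │↑ ↲│   │     │↑│
│ ┌─┘ │ │ └───┴─┐ └─┬─┐ ╵ │
│ │   │ │       │   │ │  ↑│
│ │ ╷ │ │ ╶─┐ ╶─┼─╴ │ └─╴ │
│ │ │ │ │   │   │   │  A ↑│
│ └─┘ │ └───┴─╴ │ ┌─┘ ╶───┤
│     │         │ │       │
└─────┴─────────┴─┴───────┘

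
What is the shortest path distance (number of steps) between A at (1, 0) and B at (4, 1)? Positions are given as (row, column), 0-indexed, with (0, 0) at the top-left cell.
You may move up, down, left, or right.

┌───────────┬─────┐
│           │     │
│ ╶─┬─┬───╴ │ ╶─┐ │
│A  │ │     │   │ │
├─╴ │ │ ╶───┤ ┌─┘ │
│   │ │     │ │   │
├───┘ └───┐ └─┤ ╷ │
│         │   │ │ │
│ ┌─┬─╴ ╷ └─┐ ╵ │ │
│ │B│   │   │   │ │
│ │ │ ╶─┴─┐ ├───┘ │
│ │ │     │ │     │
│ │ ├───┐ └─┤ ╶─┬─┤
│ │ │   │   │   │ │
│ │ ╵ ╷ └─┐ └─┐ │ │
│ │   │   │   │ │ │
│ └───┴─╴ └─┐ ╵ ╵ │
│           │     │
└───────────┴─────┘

Finding path from (1, 0) to (4, 1):
Path: (1,0) → (0,0) → (0,1) → (0,2) → (0,3) → (0,4) → (0,5) → (1,5) → (1,4) → (1,3) → (2,3) → (2,4) → (2,5) → (3,5) → (3,6) → (4,6) → (4,7) → (3,7) → (2,7) → (2,8) → (3,8) → (4,8) → (5,8) → (5,7) → (5,6) → (6,6) → (6,7) → (7,7) → (8,7) → (8,6) → (7,6) → (7,5) → (6,5) → (6,4) → (5,4) → (5,3) → (5,2) → (4,2) → (4,3) → (3,3) → (3,2) → (3,1) → (3,0) → (4,0) → (5,0) → (6,0) → (7,0) → (8,0) → (8,1) → (8,2) → (8,3) → (8,4) → (7,4) → (7,3) → (6,3) → (6,2) → (7,2) → (7,1) → (6,1) → (5,1) → (4,1)
Distance: 60 steps

Solution:

┌───────────┬─────┐
│↱ → → → → ↓│     │
│ ╶─┬─┬───╴ │ ╶─┐ │
│A  │ │↓ ← ↲│   │ │
├─╴ │ │ ╶───┤ ┌─┘ │
│   │ │↳ → ↓│ │↱ ↓│
├───┘ └───┐ └─┤ ╷ │
│↓ ← ← ↰  │↳ ↓│↑│↓│
│ ┌─┬─╴ ╷ └─┐ ╵ │ │
│↓│B│↱ ↑│   │↳ ↑│↓│
│ │ │ ╶─┴─┐ ├───┘ │
│↓│↑│↑ ← ↰│ │↓ ← ↲│
│ │ ├───┐ └─┤ ╶─┬─┤
│↓│↑│↓ ↰│↑ ↰│↳ ↓│ │
│ │ ╵ ╷ └─┐ └─┐ │ │
│↓│↑ ↲│↑ ↰│↑ ↰│↓│ │
│ └───┴─╴ └─┐ ╵ ╵ │
│↳ → → → ↑  │↑ ↲  │
└───────────┴─────┘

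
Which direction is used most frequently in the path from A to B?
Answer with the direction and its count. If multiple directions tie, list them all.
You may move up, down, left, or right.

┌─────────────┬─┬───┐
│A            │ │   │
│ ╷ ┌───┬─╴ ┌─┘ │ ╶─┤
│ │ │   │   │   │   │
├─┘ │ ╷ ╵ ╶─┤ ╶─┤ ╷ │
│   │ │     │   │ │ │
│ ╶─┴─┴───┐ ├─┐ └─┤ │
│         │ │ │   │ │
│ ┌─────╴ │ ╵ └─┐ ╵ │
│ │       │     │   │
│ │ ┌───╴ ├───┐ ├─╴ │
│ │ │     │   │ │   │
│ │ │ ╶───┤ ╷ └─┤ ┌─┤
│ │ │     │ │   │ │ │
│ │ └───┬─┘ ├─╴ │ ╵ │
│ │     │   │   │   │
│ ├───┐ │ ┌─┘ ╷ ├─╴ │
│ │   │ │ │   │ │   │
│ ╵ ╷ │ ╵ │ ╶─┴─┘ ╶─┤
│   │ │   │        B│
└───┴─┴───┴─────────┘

Directions: right, down, down, left, down, right, right, right, right, down, left, left, left, down, down, down, right, right, down, down, right, up, up, right, up, up, right, down, right, down, left, down, left, down, right, right, right, right
Counts: {'right': 15, 'down': 13, 'left': 6, 'up': 4}
Most common: right (15 times)

Solution:

┌─────────────┬─┬───┐
│A ↓          │ │   │
│ ╷ ┌───┬─╴ ┌─┘ │ ╶─┤
│ │↓│   │   │   │   │
├─┘ │ ╷ ╵ ╶─┤ ╶─┤ ╷ │
│↓ ↲│ │     │   │ │ │
│ ╶─┴─┴───┐ ├─┐ └─┤ │
│↳ → → → ↓│ │ │   │ │
│ ┌─────╴ │ ╵ └─┐ ╵ │
│ │↓ ← ← ↲│     │   │
│ │ ┌───╴ ├───┐ ├─╴ │
│ │↓│     │↱ ↓│ │   │
│ │ │ ╶───┤ ╷ └─┤ ┌─┤
│ │↓│     │↑│↳ ↓│ │ │
│ │ └───┬─┘ ├─╴ │ ╵ │
│ │↳ → ↓│↱ ↑│↓ ↲│   │
│ ├───┐ │ ┌─┘ ╷ ├─╴ │
│ │   │↓│↑│↓ ↲│ │   │
│ ╵ ╷ │ ╵ │ ╶─┴─┘ ╶─┤
│   │ │↳ ↑│↳ → → → B│
└───┴─┴───┴─────────┘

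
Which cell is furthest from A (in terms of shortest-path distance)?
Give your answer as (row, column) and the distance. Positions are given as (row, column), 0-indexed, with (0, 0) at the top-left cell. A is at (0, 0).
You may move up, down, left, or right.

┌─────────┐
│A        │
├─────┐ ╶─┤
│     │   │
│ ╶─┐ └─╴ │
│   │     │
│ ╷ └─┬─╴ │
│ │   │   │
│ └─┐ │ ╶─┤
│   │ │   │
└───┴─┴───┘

Computing BFS distances from A to all cells:
Furthest cell: (4, 2)
Distance: 16 steps

Path from A to the furthest cell:

┌─────────┐
│A → → ↓  │
├─────┐ ╶─┤
│↓ ← ↰│↳ ↓│
│ ╶─┐ └─╴ │
│↳ ↓│↑ ← ↲│
│ ╷ └─┬─╴ │
│ │↳ ↓│   │
│ └─┐ │ ╶─┤
│   │B│   │
└───┴─┴───┘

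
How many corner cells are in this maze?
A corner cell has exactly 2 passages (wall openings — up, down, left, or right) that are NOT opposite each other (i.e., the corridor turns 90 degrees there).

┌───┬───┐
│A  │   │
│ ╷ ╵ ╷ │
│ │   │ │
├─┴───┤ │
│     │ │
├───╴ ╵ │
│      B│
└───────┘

Counting corner cells (2 non-opposite passages):
Total corners: 8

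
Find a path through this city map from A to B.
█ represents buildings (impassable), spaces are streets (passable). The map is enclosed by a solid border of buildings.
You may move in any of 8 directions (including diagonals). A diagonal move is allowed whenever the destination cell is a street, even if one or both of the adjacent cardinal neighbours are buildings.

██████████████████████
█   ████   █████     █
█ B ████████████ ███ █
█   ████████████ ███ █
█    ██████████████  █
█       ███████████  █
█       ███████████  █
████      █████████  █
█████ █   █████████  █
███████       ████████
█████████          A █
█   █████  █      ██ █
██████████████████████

Finding the shortest path from A to B:
Movement: 8-directional
Path length: 17 steps
Directions: left → left → left → left → left → left → left → left → left → up-left → up-left → up-left → up-left → up-left → up-left → up-left → up-left

Solution:

██████████████████████
█   ████   █████     █
█ B ████████████ ███ █
█  ↖████████████ ███ █
█   ↖██████████████  █
█    ↖  ███████████  █
█     ↖ ███████████  █
████   ↖  █████████  █
█████ █ ↖ █████████  █
███████  ↖    ████████
█████████ ↖←←←←←←←←A █
█   █████  █      ██ █
██████████████████████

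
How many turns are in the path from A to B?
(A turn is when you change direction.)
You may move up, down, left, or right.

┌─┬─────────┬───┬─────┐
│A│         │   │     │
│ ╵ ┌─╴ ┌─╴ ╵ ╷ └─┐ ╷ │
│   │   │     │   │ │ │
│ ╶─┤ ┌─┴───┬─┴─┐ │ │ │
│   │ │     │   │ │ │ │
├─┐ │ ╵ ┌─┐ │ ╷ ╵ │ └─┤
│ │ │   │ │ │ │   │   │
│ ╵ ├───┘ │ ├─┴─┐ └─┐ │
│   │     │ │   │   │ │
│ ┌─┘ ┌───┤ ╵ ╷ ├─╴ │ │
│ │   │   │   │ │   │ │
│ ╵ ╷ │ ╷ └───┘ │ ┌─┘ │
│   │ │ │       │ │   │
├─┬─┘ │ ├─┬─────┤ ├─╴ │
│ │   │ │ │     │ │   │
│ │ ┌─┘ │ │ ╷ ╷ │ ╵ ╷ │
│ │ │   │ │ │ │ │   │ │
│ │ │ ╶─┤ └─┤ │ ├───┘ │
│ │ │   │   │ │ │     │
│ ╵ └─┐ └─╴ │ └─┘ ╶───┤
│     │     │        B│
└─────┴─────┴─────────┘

Directions: down, right, up, right, right, right, right, down, right, up, right, down, right, down, down, down, right, down, left, down, down, down, right, up, right, down, down, left, left, down, right, right
Number of turns: 21

Solution:

┌─┬─────────┬───┬─────┐
│A│↱ → → → ↓│↱ ↓│     │
│ ╵ ┌─╴ ┌─╴ ╵ ╷ └─┐ ╷ │
│↳ ↑│   │  ↳ ↑│↳ ↓│ │ │
│ ╶─┤ ┌─┴───┬─┴─┐ │ │ │
│   │ │     │   │↓│ │ │
├─┐ │ ╵ ┌─┐ │ ╷ ╵ │ └─┤
│ │ │   │ │ │ │  ↓│   │
│ ╵ ├───┘ │ ├─┴─┐ └─┐ │
│   │     │ │   │↳ ↓│ │
│ ┌─┘ ┌───┤ ╵ ╷ ├─╴ │ │
│ │   │   │   │ │↓ ↲│ │
│ ╵ ╷ │ ╷ └───┘ │ ┌─┘ │
│   │ │ │       │↓│   │
├─┬─┘ │ ├─┬─────┤ ├─╴ │
│ │   │ │ │     │↓│↱ ↓│
│ │ ┌─┘ │ │ ╷ ╷ │ ╵ ╷ │
│ │ │   │ │ │ │ │↳ ↑│↓│
│ │ │ ╶─┤ └─┤ │ ├───┘ │
│ │ │   │   │ │ │↓ ← ↲│
│ ╵ └─┐ └─╴ │ └─┘ ╶───┤
│     │     │    ↳ → B│
└─────┴─────┴─────────┘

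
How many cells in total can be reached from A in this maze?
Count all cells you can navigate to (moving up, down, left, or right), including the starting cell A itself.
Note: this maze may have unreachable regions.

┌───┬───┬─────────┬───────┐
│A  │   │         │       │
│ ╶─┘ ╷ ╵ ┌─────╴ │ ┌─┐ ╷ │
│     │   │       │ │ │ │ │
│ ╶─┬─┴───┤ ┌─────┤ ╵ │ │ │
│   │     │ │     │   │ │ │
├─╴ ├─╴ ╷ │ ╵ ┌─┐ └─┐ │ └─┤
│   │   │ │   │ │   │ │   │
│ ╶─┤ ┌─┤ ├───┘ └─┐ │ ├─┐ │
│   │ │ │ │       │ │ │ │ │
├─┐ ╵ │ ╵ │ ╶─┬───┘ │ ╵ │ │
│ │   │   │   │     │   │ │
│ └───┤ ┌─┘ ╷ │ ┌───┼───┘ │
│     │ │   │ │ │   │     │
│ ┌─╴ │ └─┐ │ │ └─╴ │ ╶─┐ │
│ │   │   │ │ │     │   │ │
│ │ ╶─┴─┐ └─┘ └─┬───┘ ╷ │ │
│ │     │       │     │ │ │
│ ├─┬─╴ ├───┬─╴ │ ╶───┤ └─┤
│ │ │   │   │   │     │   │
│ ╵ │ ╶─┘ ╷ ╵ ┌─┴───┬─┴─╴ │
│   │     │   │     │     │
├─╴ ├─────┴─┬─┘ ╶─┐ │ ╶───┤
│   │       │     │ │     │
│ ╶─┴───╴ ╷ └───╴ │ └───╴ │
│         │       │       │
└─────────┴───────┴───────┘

Using BFS/flood-fill to find all reachable cells from A:
Maze size: 13 × 13 = 169 total cells
All cells are reachable — the maze is fully connected.
Reachable cells: 169

Reachable region (· marks reachable cells):

┌───┬───┬─────────┬───────┐
│A ·│· ·│· · · · ·│· · · ·│
│ ╶─┘ ╷ ╵ ┌─────╴ │ ┌─┐ ╷ │
│· · ·│· ·│· · · ·│·│·│·│·│
│ ╶─┬─┴───┤ ┌─────┤ ╵ │ │ │
│· ·│· · ·│·│· · ·│· ·│·│·│
├─╴ ├─╴ ╷ │ ╵ ┌─┐ └─┐ │ └─┤
│· ·│· ·│·│· ·│·│· ·│·│· ·│
│ ╶─┤ ┌─┤ ├───┘ └─┐ │ ├─┐ │
│· ·│·│·│·│· · · ·│·│·│·│·│
├─┐ ╵ │ ╵ │ ╶─┬───┘ │ ╵ │ │
│·│· ·│· ·│· ·│· · ·│· ·│·│
│ └───┤ ┌─┘ ╷ │ ┌───┼───┘ │
│· · ·│·│· ·│·│·│· ·│· · ·│
│ ┌─╴ │ └─┐ │ │ └─╴ │ ╶─┐ │
│·│· ·│· ·│·│·│· · ·│· ·│·│
│ │ ╶─┴─┐ └─┘ └─┬───┘ ╷ │ │
│·│· · ·│· · · ·│· · ·│·│·│
│ ├─┬─╴ ├───┬─╴ │ ╶───┤ └─┤
│·│·│· ·│· ·│· ·│· · ·│· ·│
│ ╵ │ ╶─┘ ╷ ╵ ┌─┴───┬─┴─╴ │
│· ·│· · ·│· ·│· · ·│· · ·│
├─╴ ├─────┴─┬─┘ ╶─┐ │ ╶───┤
│· ·│· · · ·│· · ·│·│· · ·│
│ ╶─┴───╴ ╷ └───╴ │ └───╴ │
│· · · · ·│· · · ·│· · · ·│
└─────────┴───────┴───────┘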